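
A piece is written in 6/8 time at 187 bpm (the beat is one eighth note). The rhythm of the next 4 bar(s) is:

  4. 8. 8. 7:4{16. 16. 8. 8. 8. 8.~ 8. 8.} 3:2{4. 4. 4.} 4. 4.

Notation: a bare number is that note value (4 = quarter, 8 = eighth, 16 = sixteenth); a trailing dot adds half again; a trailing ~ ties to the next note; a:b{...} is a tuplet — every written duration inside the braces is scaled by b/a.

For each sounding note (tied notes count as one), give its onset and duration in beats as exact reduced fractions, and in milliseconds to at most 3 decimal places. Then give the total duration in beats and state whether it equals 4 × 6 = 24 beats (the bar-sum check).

1) 0.0ms=0b +962.567ms=3b
2) 962.567ms=3b +481.283ms=3/2b
3) 1443.85ms=9/2b +481.283ms=3/2b
4) 1925.134ms=6b +137.51ms=3/7b
5) 2062.643ms=45/7b +137.51ms=3/7b
6) 2200.153ms=48/7b +275.019ms=6/7b
7) 2475.172ms=54/7b +275.019ms=6/7b
8) 2750.191ms=60/7b +275.019ms=6/7b
9) 3025.21ms=66/7b +550.038ms=12/7b
10) 3575.248ms=78/7b +275.019ms=6/7b
11) 3850.267ms=12b +641.711ms=2b
12) 4491.979ms=14b +641.711ms=2b
13) 5133.69ms=16b +641.711ms=2b
14) 5775.401ms=18b +962.567ms=3b
15) 6737.968ms=21b +962.567ms=3b
Σ=24b of 24 (187bpm 6/8) — PASS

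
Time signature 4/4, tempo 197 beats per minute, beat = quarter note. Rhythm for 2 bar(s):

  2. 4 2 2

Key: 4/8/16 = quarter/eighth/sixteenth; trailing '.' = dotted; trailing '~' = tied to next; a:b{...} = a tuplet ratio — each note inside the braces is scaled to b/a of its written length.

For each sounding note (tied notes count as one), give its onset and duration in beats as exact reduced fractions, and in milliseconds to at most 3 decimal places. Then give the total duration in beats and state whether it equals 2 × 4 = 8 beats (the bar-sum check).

1) 0.0ms=0b +913.706ms=3b
2) 913.706ms=3b +304.569ms=1b
3) 1218.274ms=4b +609.137ms=2b
4) 1827.411ms=6b +609.137ms=2b
Σ=8b of 8 (197bpm 4/4) — PASS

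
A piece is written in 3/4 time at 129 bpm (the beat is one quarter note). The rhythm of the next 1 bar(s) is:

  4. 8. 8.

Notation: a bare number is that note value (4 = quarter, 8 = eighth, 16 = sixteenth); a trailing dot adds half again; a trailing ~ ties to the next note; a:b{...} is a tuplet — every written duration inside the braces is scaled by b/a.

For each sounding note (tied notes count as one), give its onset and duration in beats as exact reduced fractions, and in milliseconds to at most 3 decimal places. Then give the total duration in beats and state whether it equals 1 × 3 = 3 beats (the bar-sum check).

1) 0.0ms=0b +697.674ms=3/2b
2) 697.674ms=3/2b +348.837ms=3/4b
3) 1046.512ms=9/4b +348.837ms=3/4b
Σ=3b of 3 (129bpm 3/4) — PASS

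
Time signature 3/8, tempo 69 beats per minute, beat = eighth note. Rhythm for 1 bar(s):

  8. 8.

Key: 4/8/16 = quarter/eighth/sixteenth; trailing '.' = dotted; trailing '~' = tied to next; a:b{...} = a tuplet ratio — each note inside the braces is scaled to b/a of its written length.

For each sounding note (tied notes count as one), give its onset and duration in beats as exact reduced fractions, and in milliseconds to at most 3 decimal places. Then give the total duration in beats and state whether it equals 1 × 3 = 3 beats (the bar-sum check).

1) 0.0ms=0b +1304.348ms=3/2b
2) 1304.348ms=3/2b +1304.348ms=3/2b
Σ=3b of 3 (69bpm 3/8) — PASS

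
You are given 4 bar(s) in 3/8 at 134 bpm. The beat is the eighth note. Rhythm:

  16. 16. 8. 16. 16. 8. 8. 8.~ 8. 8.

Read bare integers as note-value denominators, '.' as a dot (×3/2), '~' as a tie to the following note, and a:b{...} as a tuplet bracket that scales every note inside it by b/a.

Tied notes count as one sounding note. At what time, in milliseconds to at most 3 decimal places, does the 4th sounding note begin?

1. 0.0ms @ 0 + 335.821ms (3/4)
2. 335.821ms @ 3/4 + 335.821ms (3/4)
3. 671.642ms @ 3/2 + 671.642ms (3/2)
4. 1343.284ms @ 3 + 335.821ms (3/4)
5. 1679.104ms @ 15/4 + 335.821ms (3/4)
6. 2014.925ms @ 9/2 + 671.642ms (3/2)
7. 2686.567ms @ 6 + 671.642ms (3/2)
8. 3358.209ms @ 15/2 + 1343.284ms (3)
9. 4701.493ms @ 21/2 + 671.642ms (3/2)

note 4 onset = 3b = 1343.284ms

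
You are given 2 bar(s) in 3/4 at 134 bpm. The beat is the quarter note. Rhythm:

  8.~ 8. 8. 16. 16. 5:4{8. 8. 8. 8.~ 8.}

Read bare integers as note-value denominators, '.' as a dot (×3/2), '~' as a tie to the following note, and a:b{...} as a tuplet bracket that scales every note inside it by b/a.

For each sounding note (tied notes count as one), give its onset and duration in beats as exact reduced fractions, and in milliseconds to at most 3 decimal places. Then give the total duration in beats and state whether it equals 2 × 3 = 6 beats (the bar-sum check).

1) 0.0ms=0b +671.642ms=3/2b
2) 671.642ms=3/2b +335.821ms=3/4b
3) 1007.463ms=9/4b +167.91ms=3/8b
4) 1175.373ms=21/8b +167.91ms=3/8b
5) 1343.284ms=3b +268.657ms=3/5b
6) 1611.94ms=18/5b +268.657ms=3/5b
7) 1880.597ms=21/5b +268.657ms=3/5b
8) 2149.254ms=24/5b +537.313ms=6/5b
Σ=6b of 6 (134bpm 3/4) — PASS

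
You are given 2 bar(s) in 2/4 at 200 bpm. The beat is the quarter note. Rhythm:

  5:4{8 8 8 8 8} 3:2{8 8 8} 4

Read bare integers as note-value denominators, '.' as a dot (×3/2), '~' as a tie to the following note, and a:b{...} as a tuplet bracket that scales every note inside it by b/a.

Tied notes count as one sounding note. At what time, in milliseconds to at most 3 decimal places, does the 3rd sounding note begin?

1. 0.0ms @ 0 + 120.0ms (2/5)
2. 120.0ms @ 2/5 + 120.0ms (2/5)
3. 240.0ms @ 4/5 + 120.0ms (2/5)
4. 360.0ms @ 6/5 + 120.0ms (2/5)
5. 480.0ms @ 8/5 + 120.0ms (2/5)
6. 600.0ms @ 2 + 100.0ms (1/3)
7. 700.0ms @ 7/3 + 100.0ms (1/3)
8. 800.0ms @ 8/3 + 100.0ms (1/3)
9. 900.0ms @ 3 + 300.0ms (1)

note 3 onset = 4/5b = 240.0ms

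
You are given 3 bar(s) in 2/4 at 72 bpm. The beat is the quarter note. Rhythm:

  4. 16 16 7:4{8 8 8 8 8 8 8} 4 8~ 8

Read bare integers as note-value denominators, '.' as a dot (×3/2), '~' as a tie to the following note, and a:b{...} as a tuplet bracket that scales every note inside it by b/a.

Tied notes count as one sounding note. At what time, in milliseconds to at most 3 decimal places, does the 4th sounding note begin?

1. 0.0ms @ 0 + 1250.0ms (3/2)
2. 1250.0ms @ 3/2 + 208.333ms (1/4)
3. 1458.333ms @ 7/4 + 208.333ms (1/4)
4. 1666.667ms @ 2 + 238.095ms (2/7)
5. 1904.762ms @ 16/7 + 238.095ms (2/7)
6. 2142.857ms @ 18/7 + 238.095ms (2/7)
7. 2380.952ms @ 20/7 + 238.095ms (2/7)
8. 2619.048ms @ 22/7 + 238.095ms (2/7)
9. 2857.143ms @ 24/7 + 238.095ms (2/7)
10. 3095.238ms @ 26/7 + 238.095ms (2/7)
11. 3333.333ms @ 4 + 833.333ms (1)
12. 4166.667ms @ 5 + 833.333ms (1)

note 4 onset = 2b = 1666.667ms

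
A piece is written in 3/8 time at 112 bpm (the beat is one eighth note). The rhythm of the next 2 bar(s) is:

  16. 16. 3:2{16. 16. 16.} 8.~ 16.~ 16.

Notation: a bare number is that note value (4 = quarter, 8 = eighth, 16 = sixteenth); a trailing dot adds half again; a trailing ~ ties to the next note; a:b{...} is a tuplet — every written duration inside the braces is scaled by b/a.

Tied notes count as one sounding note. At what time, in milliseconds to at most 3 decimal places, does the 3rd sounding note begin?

note 3 onset = 3/2b = 803.571ms

1. 0.0ms @ 0 + 401.786ms (3/4)
2. 401.786ms @ 3/4 + 401.786ms (3/4)
3. 803.571ms @ 3/2 + 267.857ms (1/2)
4. 1071.429ms @ 2 + 267.857ms (1/2)
5. 1339.286ms @ 5/2 + 267.857ms (1/2)
6. 1607.143ms @ 3 + 1607.143ms (3)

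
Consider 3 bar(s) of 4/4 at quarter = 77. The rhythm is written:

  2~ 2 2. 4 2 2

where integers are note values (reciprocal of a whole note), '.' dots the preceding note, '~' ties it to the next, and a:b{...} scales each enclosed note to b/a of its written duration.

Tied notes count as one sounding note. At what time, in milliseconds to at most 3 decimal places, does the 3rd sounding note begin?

1. 0.0ms @ 0 + 3116.883ms (4)
2. 3116.883ms @ 4 + 2337.662ms (3)
3. 5454.545ms @ 7 + 779.221ms (1)
4. 6233.766ms @ 8 + 1558.442ms (2)
5. 7792.208ms @ 10 + 1558.442ms (2)

note 3 onset = 7b = 5454.545ms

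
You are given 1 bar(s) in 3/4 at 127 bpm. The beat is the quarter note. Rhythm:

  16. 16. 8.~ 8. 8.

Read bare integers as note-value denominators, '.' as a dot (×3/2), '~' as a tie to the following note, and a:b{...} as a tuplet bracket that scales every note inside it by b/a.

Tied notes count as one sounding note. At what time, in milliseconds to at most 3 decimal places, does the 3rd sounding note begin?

1. 0.0ms @ 0 + 177.165ms (3/8)
2. 177.165ms @ 3/8 + 177.165ms (3/8)
3. 354.331ms @ 3/4 + 708.661ms (3/2)
4. 1062.992ms @ 9/4 + 354.331ms (3/4)

note 3 onset = 3/4b = 354.331ms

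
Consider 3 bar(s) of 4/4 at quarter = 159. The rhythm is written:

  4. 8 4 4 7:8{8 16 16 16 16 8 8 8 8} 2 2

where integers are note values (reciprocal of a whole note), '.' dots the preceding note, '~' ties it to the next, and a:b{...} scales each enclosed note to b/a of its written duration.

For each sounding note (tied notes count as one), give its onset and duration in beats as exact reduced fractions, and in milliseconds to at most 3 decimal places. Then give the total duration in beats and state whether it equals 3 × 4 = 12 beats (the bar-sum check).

1) 0.0ms=0b +566.038ms=3/2b
2) 566.038ms=3/2b +188.679ms=1/2b
3) 754.717ms=2b +377.358ms=1b
4) 1132.075ms=3b +377.358ms=1b
5) 1509.434ms=4b +215.633ms=4/7b
6) 1725.067ms=32/7b +107.817ms=2/7b
7) 1832.884ms=34/7b +107.817ms=2/7b
8) 1940.701ms=36/7b +107.817ms=2/7b
9) 2048.518ms=38/7b +107.817ms=2/7b
10) 2156.334ms=40/7b +215.633ms=4/7b
11) 2371.968ms=44/7b +215.633ms=4/7b
12) 2587.601ms=48/7b +215.633ms=4/7b
13) 2803.235ms=52/7b +215.633ms=4/7b
14) 3018.868ms=8b +754.717ms=2b
15) 3773.585ms=10b +754.717ms=2b
Σ=12b of 12 (159bpm 4/4) — PASS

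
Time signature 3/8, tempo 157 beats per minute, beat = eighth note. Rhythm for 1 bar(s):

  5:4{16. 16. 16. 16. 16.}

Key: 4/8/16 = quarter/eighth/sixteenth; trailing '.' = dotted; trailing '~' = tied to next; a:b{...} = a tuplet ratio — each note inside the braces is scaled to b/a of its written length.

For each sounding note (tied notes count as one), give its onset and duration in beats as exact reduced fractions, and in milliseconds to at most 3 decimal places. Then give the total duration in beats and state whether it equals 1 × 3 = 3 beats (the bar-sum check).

1) 0.0ms=0b +229.299ms=3/5b
2) 229.299ms=3/5b +229.299ms=3/5b
3) 458.599ms=6/5b +229.299ms=3/5b
4) 687.898ms=9/5b +229.299ms=3/5b
5) 917.197ms=12/5b +229.299ms=3/5b
Σ=3b of 3 (157bpm 3/8) — PASS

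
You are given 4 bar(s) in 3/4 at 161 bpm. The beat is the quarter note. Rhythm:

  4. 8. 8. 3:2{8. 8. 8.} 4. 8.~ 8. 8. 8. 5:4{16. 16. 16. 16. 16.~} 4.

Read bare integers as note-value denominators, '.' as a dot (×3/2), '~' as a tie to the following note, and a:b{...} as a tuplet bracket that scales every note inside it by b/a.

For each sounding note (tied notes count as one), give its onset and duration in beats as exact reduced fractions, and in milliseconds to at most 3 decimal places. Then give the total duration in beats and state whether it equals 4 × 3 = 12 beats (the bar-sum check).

1) 0.0ms=0b +559.006ms=3/2b
2) 559.006ms=3/2b +279.503ms=3/4b
3) 838.509ms=9/4b +279.503ms=3/4b
4) 1118.012ms=3b +186.335ms=1/2b
5) 1304.348ms=7/2b +186.335ms=1/2b
6) 1490.683ms=4b +186.335ms=1/2b
7) 1677.019ms=9/2b +559.006ms=3/2b
8) 2236.025ms=6b +559.006ms=3/2b
9) 2795.031ms=15/2b +279.503ms=3/4b
10) 3074.534ms=33/4b +279.503ms=3/4b
11) 3354.037ms=9b +111.801ms=3/10b
12) 3465.839ms=93/10b +111.801ms=3/10b
13) 3577.64ms=48/5b +111.801ms=3/10b
14) 3689.441ms=99/10b +111.801ms=3/10b
15) 3801.242ms=51/5b +670.807ms=9/5b
Σ=12b of 12 (161bpm 3/4) — PASS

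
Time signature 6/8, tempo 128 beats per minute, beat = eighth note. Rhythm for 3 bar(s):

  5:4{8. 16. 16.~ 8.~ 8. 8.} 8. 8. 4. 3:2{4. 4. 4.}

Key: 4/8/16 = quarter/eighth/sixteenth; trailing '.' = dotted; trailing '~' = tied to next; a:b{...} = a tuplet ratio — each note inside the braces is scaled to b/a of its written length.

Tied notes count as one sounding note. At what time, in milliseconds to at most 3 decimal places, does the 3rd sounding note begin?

1. 0.0ms @ 0 + 562.5ms (6/5)
2. 562.5ms @ 6/5 + 281.25ms (3/5)
3. 843.75ms @ 9/5 + 1406.25ms (3)
4. 2250.0ms @ 24/5 + 562.5ms (6/5)
5. 2812.5ms @ 6 + 703.125ms (3/2)
6. 3515.625ms @ 15/2 + 703.125ms (3/2)
7. 4218.75ms @ 9 + 1406.25ms (3)
8. 5625.0ms @ 12 + 937.5ms (2)
9. 6562.5ms @ 14 + 937.5ms (2)
10. 7500.0ms @ 16 + 937.5ms (2)

note 3 onset = 9/5b = 843.75ms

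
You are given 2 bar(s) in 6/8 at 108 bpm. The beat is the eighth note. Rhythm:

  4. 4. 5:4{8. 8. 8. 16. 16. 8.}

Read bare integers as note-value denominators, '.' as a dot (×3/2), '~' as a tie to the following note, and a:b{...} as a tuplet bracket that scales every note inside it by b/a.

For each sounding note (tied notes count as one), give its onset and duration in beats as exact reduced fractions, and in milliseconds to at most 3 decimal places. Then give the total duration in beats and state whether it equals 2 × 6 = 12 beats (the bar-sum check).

1) 0.0ms=0b +1666.667ms=3b
2) 1666.667ms=3b +1666.667ms=3b
3) 3333.333ms=6b +666.667ms=6/5b
4) 4000.0ms=36/5b +666.667ms=6/5b
5) 4666.667ms=42/5b +666.667ms=6/5b
6) 5333.333ms=48/5b +333.333ms=3/5b
7) 5666.667ms=51/5b +333.333ms=3/5b
8) 6000.0ms=54/5b +666.667ms=6/5b
Σ=12b of 12 (108bpm 6/8) — PASS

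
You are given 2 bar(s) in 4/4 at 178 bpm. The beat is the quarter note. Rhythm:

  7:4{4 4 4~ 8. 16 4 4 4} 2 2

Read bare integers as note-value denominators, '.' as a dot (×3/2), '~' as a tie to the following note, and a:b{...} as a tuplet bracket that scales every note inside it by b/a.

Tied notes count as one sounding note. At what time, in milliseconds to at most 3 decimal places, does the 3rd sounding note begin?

1. 0.0ms @ 0 + 192.616ms (4/7)
2. 192.616ms @ 4/7 + 192.616ms (4/7)
3. 385.233ms @ 8/7 + 337.079ms (1)
4. 722.311ms @ 15/7 + 48.154ms (1/7)
5. 770.465ms @ 16/7 + 192.616ms (4/7)
6. 963.082ms @ 20/7 + 192.616ms (4/7)
7. 1155.698ms @ 24/7 + 192.616ms (4/7)
8. 1348.315ms @ 4 + 674.157ms (2)
9. 2022.472ms @ 6 + 674.157ms (2)

note 3 onset = 8/7b = 385.233ms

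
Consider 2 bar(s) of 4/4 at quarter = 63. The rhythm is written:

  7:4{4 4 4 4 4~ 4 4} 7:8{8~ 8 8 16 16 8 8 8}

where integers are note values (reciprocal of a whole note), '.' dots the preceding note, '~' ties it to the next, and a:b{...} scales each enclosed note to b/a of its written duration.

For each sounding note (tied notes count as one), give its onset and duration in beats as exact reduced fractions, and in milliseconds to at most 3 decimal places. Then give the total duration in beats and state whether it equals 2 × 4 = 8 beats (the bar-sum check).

1) 0.0ms=0b +544.218ms=4/7b
2) 544.218ms=4/7b +544.218ms=4/7b
3) 1088.435ms=8/7b +544.218ms=4/7b
4) 1632.653ms=12/7b +544.218ms=4/7b
5) 2176.871ms=16/7b +1088.435ms=8/7b
6) 3265.306ms=24/7b +544.218ms=4/7b
7) 3809.524ms=4b +1088.435ms=8/7b
8) 4897.959ms=36/7b +544.218ms=4/7b
9) 5442.177ms=40/7b +272.109ms=2/7b
10) 5714.286ms=6b +272.109ms=2/7b
11) 5986.395ms=44/7b +544.218ms=4/7b
12) 6530.612ms=48/7b +544.218ms=4/7b
13) 7074.83ms=52/7b +544.218ms=4/7b
Σ=8b of 8 (63bpm 4/4) — PASS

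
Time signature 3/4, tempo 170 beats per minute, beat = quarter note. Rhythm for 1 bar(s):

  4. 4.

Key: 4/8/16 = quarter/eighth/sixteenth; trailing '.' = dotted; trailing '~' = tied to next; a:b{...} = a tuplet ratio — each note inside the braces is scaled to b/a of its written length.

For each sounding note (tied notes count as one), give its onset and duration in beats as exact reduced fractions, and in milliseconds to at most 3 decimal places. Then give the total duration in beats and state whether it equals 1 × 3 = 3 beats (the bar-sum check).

1) 0.0ms=0b +529.412ms=3/2b
2) 529.412ms=3/2b +529.412ms=3/2b
Σ=3b of 3 (170bpm 3/4) — PASS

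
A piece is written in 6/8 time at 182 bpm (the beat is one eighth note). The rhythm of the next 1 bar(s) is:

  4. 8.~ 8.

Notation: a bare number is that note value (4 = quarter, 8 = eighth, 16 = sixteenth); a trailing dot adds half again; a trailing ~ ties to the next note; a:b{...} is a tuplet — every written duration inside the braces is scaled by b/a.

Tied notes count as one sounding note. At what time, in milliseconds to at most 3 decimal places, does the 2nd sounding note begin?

1. 0.0ms @ 0 + 989.011ms (3)
2. 989.011ms @ 3 + 989.011ms (3)

note 2 onset = 3b = 989.011ms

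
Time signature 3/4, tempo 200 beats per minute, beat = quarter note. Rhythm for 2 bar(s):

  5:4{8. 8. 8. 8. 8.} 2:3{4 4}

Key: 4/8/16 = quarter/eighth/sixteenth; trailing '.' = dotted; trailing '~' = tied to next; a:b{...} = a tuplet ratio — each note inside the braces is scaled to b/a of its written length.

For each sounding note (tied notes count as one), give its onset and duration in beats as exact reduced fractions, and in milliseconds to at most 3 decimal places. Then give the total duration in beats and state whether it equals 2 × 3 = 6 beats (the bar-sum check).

1) 0.0ms=0b +180.0ms=3/5b
2) 180.0ms=3/5b +180.0ms=3/5b
3) 360.0ms=6/5b +180.0ms=3/5b
4) 540.0ms=9/5b +180.0ms=3/5b
5) 720.0ms=12/5b +180.0ms=3/5b
6) 900.0ms=3b +450.0ms=3/2b
7) 1350.0ms=9/2b +450.0ms=3/2b
Σ=6b of 6 (200bpm 3/4) — PASS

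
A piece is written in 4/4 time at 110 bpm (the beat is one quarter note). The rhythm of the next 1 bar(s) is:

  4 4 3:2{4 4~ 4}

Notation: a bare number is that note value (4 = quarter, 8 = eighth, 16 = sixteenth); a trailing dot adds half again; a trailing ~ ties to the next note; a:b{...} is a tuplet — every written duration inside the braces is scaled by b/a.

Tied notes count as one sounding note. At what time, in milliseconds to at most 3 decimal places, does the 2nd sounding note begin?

1. 0.0ms @ 0 + 545.455ms (1)
2. 545.455ms @ 1 + 545.455ms (1)
3. 1090.909ms @ 2 + 363.636ms (2/3)
4. 1454.545ms @ 8/3 + 727.273ms (4/3)

note 2 onset = 1b = 545.455ms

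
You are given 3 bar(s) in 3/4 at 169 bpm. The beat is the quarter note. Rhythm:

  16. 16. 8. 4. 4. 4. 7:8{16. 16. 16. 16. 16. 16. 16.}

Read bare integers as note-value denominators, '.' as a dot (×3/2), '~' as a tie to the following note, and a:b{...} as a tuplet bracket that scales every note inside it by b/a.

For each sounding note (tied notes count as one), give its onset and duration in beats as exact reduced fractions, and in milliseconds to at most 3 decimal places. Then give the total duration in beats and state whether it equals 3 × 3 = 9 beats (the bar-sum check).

1) 0.0ms=0b +133.136ms=3/8b
2) 133.136ms=3/8b +133.136ms=3/8b
3) 266.272ms=3/4b +266.272ms=3/4b
4) 532.544ms=3/2b +532.544ms=3/2b
5) 1065.089ms=3b +532.544ms=3/2b
6) 1597.633ms=9/2b +532.544ms=3/2b
7) 2130.178ms=6b +152.156ms=3/7b
8) 2282.333ms=45/7b +152.156ms=3/7b
9) 2434.489ms=48/7b +152.156ms=3/7b
10) 2586.644ms=51/7b +152.156ms=3/7b
11) 2738.8ms=54/7b +152.156ms=3/7b
12) 2890.955ms=57/7b +152.156ms=3/7b
13) 3043.111ms=60/7b +152.156ms=3/7b
Σ=9b of 9 (169bpm 3/4) — PASS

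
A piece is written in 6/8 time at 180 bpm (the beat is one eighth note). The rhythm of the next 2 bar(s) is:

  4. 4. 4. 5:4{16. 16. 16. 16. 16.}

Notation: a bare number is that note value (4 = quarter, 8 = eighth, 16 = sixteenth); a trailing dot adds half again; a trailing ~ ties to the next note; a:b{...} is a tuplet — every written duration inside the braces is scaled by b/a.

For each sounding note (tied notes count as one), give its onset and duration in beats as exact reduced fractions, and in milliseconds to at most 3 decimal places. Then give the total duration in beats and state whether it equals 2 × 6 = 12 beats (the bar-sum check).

1) 0.0ms=0b +1000.0ms=3b
2) 1000.0ms=3b +1000.0ms=3b
3) 2000.0ms=6b +1000.0ms=3b
4) 3000.0ms=9b +200.0ms=3/5b
5) 3200.0ms=48/5b +200.0ms=3/5b
6) 3400.0ms=51/5b +200.0ms=3/5b
7) 3600.0ms=54/5b +200.0ms=3/5b
8) 3800.0ms=57/5b +200.0ms=3/5b
Σ=12b of 12 (180bpm 6/8) — PASS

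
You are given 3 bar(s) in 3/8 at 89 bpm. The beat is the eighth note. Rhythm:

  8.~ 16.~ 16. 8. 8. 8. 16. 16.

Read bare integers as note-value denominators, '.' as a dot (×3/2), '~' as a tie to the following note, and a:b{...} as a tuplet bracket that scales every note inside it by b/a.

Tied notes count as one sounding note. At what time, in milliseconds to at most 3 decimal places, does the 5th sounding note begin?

note 5 onset = 15/2b = 5056.18ms

1. 0.0ms @ 0 + 2022.472ms (3)
2. 2022.472ms @ 3 + 1011.236ms (3/2)
3. 3033.708ms @ 9/2 + 1011.236ms (3/2)
4. 4044.944ms @ 6 + 1011.236ms (3/2)
5. 5056.18ms @ 15/2 + 505.618ms (3/4)
6. 5561.798ms @ 33/4 + 505.618ms (3/4)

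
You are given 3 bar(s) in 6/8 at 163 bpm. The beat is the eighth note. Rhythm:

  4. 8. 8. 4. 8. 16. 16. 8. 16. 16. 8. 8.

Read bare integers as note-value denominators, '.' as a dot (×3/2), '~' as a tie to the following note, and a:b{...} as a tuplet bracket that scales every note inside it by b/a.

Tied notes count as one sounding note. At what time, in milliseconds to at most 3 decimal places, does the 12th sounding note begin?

1. 0.0ms @ 0 + 1104.294ms (3)
2. 1104.294ms @ 3 + 552.147ms (3/2)
3. 1656.442ms @ 9/2 + 552.147ms (3/2)
4. 2208.589ms @ 6 + 1104.294ms (3)
5. 3312.883ms @ 9 + 552.147ms (3/2)
6. 3865.031ms @ 21/2 + 276.074ms (3/4)
7. 4141.104ms @ 45/4 + 276.074ms (3/4)
8. 4417.178ms @ 12 + 552.147ms (3/2)
9. 4969.325ms @ 27/2 + 276.074ms (3/4)
10. 5245.399ms @ 57/4 + 276.074ms (3/4)
11. 5521.472ms @ 15 + 552.147ms (3/2)
12. 6073.62ms @ 33/2 + 552.147ms (3/2)

note 12 onset = 33/2b = 6073.62ms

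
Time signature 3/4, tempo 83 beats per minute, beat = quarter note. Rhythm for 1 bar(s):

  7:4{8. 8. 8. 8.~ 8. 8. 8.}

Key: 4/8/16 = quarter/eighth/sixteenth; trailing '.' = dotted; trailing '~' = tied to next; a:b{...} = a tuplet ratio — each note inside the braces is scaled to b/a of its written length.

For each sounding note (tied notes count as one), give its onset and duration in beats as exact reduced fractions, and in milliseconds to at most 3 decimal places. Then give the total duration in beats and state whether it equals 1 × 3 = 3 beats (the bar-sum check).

1) 0.0ms=0b +309.811ms=3/7b
2) 309.811ms=3/7b +309.811ms=3/7b
3) 619.621ms=6/7b +309.811ms=3/7b
4) 929.432ms=9/7b +619.621ms=6/7b
5) 1549.053ms=15/7b +309.811ms=3/7b
6) 1858.864ms=18/7b +309.811ms=3/7b
Σ=3b of 3 (83bpm 3/4) — PASS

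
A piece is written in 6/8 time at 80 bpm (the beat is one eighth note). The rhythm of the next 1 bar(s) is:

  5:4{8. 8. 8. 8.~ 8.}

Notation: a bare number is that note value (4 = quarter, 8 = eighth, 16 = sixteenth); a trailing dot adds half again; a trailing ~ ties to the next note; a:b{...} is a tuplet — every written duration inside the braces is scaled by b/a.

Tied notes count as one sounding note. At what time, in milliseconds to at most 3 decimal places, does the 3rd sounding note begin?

1. 0.0ms @ 0 + 900.0ms (6/5)
2. 900.0ms @ 6/5 + 900.0ms (6/5)
3. 1800.0ms @ 12/5 + 900.0ms (6/5)
4. 2700.0ms @ 18/5 + 1800.0ms (12/5)

note 3 onset = 12/5b = 1800.0ms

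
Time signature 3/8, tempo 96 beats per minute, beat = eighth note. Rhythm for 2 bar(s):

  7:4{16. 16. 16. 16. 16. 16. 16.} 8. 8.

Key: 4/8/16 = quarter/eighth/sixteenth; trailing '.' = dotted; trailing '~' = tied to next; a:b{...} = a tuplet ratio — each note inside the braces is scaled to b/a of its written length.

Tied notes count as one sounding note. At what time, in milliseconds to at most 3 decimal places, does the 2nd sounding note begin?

1. 0.0ms @ 0 + 267.857ms (3/7)
2. 267.857ms @ 3/7 + 267.857ms (3/7)
3. 535.714ms @ 6/7 + 267.857ms (3/7)
4. 803.571ms @ 9/7 + 267.857ms (3/7)
5. 1071.429ms @ 12/7 + 267.857ms (3/7)
6. 1339.286ms @ 15/7 + 267.857ms (3/7)
7. 1607.143ms @ 18/7 + 267.857ms (3/7)
8. 1875.0ms @ 3 + 937.5ms (3/2)
9. 2812.5ms @ 9/2 + 937.5ms (3/2)

note 2 onset = 3/7b = 267.857ms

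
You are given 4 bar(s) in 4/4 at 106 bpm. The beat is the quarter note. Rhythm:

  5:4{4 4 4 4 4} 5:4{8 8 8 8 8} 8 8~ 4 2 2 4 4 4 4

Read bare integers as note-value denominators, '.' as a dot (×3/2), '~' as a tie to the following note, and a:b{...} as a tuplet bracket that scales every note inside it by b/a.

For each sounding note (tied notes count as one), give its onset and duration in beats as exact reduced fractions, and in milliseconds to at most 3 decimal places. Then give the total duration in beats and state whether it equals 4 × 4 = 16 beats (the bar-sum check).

1) 0.0ms=0b +452.83ms=4/5b
2) 452.83ms=4/5b +452.83ms=4/5b
3) 905.66ms=8/5b +452.83ms=4/5b
4) 1358.491ms=12/5b +452.83ms=4/5b
5) 1811.321ms=16/5b +452.83ms=4/5b
6) 2264.151ms=4b +226.415ms=2/5b
7) 2490.566ms=22/5b +226.415ms=2/5b
8) 2716.981ms=24/5b +226.415ms=2/5b
9) 2943.396ms=26/5b +226.415ms=2/5b
10) 3169.811ms=28/5b +226.415ms=2/5b
11) 3396.226ms=6b +283.019ms=1/2b
12) 3679.245ms=13/2b +849.057ms=3/2b
13) 4528.302ms=8b +1132.075ms=2b
14) 5660.377ms=10b +1132.075ms=2b
15) 6792.453ms=12b +566.038ms=1b
16) 7358.491ms=13b +566.038ms=1b
17) 7924.528ms=14b +566.038ms=1b
18) 8490.566ms=15b +566.038ms=1b
Σ=16b of 16 (106bpm 4/4) — PASS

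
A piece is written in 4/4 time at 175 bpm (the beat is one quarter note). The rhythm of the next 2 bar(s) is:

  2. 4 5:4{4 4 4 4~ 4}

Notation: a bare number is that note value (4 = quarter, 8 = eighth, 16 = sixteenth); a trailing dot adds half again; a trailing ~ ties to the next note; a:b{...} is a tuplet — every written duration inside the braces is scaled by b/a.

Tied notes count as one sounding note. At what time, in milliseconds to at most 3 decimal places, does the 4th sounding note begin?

1. 0.0ms @ 0 + 1028.571ms (3)
2. 1028.571ms @ 3 + 342.857ms (1)
3. 1371.429ms @ 4 + 274.286ms (4/5)
4. 1645.714ms @ 24/5 + 274.286ms (4/5)
5. 1920.0ms @ 28/5 + 274.286ms (4/5)
6. 2194.286ms @ 32/5 + 548.571ms (8/5)

note 4 onset = 24/5b = 1645.714ms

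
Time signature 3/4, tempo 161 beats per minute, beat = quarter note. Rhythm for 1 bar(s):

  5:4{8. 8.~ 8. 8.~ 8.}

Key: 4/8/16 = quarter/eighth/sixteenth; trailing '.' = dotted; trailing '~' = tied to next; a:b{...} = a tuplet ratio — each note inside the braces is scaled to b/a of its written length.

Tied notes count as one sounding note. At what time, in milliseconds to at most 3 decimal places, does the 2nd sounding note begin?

1. 0.0ms @ 0 + 223.602ms (3/5)
2. 223.602ms @ 3/5 + 447.205ms (6/5)
3. 670.807ms @ 9/5 + 447.205ms (6/5)

note 2 onset = 3/5b = 223.602ms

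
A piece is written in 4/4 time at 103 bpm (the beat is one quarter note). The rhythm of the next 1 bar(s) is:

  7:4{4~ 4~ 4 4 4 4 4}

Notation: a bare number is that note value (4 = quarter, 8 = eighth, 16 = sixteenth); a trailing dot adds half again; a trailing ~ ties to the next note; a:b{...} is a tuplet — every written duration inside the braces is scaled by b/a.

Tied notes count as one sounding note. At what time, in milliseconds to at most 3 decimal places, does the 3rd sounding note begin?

note 3 onset = 16/7b = 1331.484ms

1. 0.0ms @ 0 + 998.613ms (12/7)
2. 998.613ms @ 12/7 + 332.871ms (4/7)
3. 1331.484ms @ 16/7 + 332.871ms (4/7)
4. 1664.355ms @ 20/7 + 332.871ms (4/7)
5. 1997.226ms @ 24/7 + 332.871ms (4/7)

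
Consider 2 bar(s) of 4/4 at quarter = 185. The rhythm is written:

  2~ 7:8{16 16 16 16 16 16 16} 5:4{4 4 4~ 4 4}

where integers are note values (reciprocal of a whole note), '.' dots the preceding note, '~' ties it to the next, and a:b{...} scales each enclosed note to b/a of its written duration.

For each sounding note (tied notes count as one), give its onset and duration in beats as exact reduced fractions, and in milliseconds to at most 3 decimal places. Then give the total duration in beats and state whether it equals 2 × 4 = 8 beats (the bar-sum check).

1) 0.0ms=0b +741.313ms=16/7b
2) 741.313ms=16/7b +92.664ms=2/7b
3) 833.977ms=18/7b +92.664ms=2/7b
4) 926.641ms=20/7b +92.664ms=2/7b
5) 1019.305ms=22/7b +92.664ms=2/7b
6) 1111.969ms=24/7b +92.664ms=2/7b
7) 1204.633ms=26/7b +92.664ms=2/7b
8) 1297.297ms=4b +259.459ms=4/5b
9) 1556.757ms=24/5b +259.459ms=4/5b
10) 1816.216ms=28/5b +518.919ms=8/5b
11) 2335.135ms=36/5b +259.459ms=4/5b
Σ=8b of 8 (185bpm 4/4) — PASS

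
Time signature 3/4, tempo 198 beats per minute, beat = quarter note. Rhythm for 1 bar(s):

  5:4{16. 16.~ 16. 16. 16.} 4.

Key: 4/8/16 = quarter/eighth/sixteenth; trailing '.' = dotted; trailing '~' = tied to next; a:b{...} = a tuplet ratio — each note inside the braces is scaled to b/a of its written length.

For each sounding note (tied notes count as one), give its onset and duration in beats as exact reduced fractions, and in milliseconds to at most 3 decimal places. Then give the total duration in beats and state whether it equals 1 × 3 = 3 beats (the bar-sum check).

1) 0.0ms=0b +90.909ms=3/10b
2) 90.909ms=3/10b +181.818ms=3/5b
3) 272.727ms=9/10b +90.909ms=3/10b
4) 363.636ms=6/5b +90.909ms=3/10b
5) 454.545ms=3/2b +454.545ms=3/2b
Σ=3b of 3 (198bpm 3/4) — PASS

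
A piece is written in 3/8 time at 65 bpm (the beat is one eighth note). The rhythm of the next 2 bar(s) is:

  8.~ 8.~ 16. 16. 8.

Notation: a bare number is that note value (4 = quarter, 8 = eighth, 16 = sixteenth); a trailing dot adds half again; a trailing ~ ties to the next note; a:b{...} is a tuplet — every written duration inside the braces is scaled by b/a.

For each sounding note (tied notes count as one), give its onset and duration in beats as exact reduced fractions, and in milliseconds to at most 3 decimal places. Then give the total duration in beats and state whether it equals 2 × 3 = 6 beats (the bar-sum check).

1) 0.0ms=0b +3461.538ms=15/4b
2) 3461.538ms=15/4b +692.308ms=3/4b
3) 4153.846ms=9/2b +1384.615ms=3/2b
Σ=6b of 6 (65bpm 3/8) — PASS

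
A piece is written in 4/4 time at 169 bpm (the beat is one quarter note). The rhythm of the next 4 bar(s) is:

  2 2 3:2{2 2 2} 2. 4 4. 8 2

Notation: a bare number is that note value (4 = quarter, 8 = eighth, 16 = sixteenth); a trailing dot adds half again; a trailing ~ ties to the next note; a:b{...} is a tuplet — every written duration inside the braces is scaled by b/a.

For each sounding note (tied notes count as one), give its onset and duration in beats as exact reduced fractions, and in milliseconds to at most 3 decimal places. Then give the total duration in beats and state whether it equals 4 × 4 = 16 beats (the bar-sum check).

1) 0.0ms=0b +710.059ms=2b
2) 710.059ms=2b +710.059ms=2b
3) 1420.118ms=4b +473.373ms=4/3b
4) 1893.491ms=16/3b +473.373ms=4/3b
5) 2366.864ms=20/3b +473.373ms=4/3b
6) 2840.237ms=8b +1065.089ms=3b
7) 3905.325ms=11b +355.03ms=1b
8) 4260.355ms=12b +532.544ms=3/2b
9) 4792.899ms=27/2b +177.515ms=1/2b
10) 4970.414ms=14b +710.059ms=2b
Σ=16b of 16 (169bpm 4/4) — PASS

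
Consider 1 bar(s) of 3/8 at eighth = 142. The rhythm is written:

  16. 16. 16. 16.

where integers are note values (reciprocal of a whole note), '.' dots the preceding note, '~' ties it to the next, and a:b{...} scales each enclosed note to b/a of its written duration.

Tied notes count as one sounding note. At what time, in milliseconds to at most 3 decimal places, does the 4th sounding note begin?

1. 0.0ms @ 0 + 316.901ms (3/4)
2. 316.901ms @ 3/4 + 316.901ms (3/4)
3. 633.803ms @ 3/2 + 316.901ms (3/4)
4. 950.704ms @ 9/4 + 316.901ms (3/4)

note 4 onset = 9/4b = 950.704ms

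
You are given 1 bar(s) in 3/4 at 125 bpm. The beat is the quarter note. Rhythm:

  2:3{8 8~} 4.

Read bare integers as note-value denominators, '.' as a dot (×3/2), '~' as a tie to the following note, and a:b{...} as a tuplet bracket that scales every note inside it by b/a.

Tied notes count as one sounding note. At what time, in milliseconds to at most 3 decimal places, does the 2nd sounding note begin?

1. 0.0ms @ 0 + 360.0ms (3/4)
2. 360.0ms @ 3/4 + 1080.0ms (9/4)

note 2 onset = 3/4b = 360.0ms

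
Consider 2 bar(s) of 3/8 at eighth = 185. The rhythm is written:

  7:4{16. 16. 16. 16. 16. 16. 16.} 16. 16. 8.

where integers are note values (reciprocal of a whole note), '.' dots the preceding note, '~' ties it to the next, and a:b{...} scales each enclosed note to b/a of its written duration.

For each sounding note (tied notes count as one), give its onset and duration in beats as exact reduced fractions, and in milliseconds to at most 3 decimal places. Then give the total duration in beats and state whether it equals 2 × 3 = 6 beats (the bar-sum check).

1) 0.0ms=0b +138.996ms=3/7b
2) 138.996ms=3/7b +138.996ms=3/7b
3) 277.992ms=6/7b +138.996ms=3/7b
4) 416.988ms=9/7b +138.996ms=3/7b
5) 555.985ms=12/7b +138.996ms=3/7b
6) 694.981ms=15/7b +138.996ms=3/7b
7) 833.977ms=18/7b +138.996ms=3/7b
8) 972.973ms=3b +243.243ms=3/4b
9) 1216.216ms=15/4b +243.243ms=3/4b
10) 1459.459ms=9/2b +486.486ms=3/2b
Σ=6b of 6 (185bpm 3/8) — PASS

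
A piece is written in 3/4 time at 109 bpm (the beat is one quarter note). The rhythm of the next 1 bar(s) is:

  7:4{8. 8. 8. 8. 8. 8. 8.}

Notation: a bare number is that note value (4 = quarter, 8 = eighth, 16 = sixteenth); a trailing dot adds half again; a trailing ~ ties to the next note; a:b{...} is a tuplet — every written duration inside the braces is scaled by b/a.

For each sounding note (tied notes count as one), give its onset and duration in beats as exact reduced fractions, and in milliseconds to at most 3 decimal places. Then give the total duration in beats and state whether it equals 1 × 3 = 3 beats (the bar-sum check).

1) 0.0ms=0b +235.911ms=3/7b
2) 235.911ms=3/7b +235.911ms=3/7b
3) 471.822ms=6/7b +235.911ms=3/7b
4) 707.733ms=9/7b +235.911ms=3/7b
5) 943.644ms=12/7b +235.911ms=3/7b
6) 1179.554ms=15/7b +235.911ms=3/7b
7) 1415.465ms=18/7b +235.911ms=3/7b
Σ=3b of 3 (109bpm 3/4) — PASS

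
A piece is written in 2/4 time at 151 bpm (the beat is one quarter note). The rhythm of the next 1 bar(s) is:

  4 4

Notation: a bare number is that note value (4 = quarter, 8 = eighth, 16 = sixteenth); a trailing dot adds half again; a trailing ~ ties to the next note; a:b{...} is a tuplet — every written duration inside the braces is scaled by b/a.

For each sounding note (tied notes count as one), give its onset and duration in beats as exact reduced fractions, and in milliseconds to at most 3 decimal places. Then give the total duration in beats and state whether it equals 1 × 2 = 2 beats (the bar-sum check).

1) 0.0ms=0b +397.351ms=1b
2) 397.351ms=1b +397.351ms=1b
Σ=2b of 2 (151bpm 2/4) — PASS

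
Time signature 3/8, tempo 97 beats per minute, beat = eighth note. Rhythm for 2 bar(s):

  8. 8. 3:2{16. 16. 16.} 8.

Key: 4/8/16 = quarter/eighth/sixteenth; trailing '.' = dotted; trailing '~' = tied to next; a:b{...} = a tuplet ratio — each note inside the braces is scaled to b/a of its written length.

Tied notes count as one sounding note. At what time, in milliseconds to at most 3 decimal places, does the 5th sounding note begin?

note 5 onset = 4b = 2474.227ms

1. 0.0ms @ 0 + 927.835ms (3/2)
2. 927.835ms @ 3/2 + 927.835ms (3/2)
3. 1855.67ms @ 3 + 309.278ms (1/2)
4. 2164.948ms @ 7/2 + 309.278ms (1/2)
5. 2474.227ms @ 4 + 309.278ms (1/2)
6. 2783.505ms @ 9/2 + 927.835ms (3/2)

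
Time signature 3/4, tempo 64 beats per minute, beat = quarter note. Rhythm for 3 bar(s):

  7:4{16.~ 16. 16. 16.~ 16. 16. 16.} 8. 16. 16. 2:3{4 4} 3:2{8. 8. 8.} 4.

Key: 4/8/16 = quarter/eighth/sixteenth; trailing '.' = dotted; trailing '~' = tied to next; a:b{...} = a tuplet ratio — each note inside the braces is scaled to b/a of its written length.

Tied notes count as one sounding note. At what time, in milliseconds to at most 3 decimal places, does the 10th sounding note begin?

note 10 onset = 9/2b = 4218.75ms

1. 0.0ms @ 0 + 401.786ms (3/7)
2. 401.786ms @ 3/7 + 200.893ms (3/14)
3. 602.679ms @ 9/14 + 401.786ms (3/7)
4. 1004.464ms @ 15/14 + 200.893ms (3/14)
5. 1205.357ms @ 9/7 + 200.893ms (3/14)
6. 1406.25ms @ 3/2 + 703.125ms (3/4)
7. 2109.375ms @ 9/4 + 351.562ms (3/8)
8. 2460.938ms @ 21/8 + 351.562ms (3/8)
9. 2812.5ms @ 3 + 1406.25ms (3/2)
10. 4218.75ms @ 9/2 + 1406.25ms (3/2)
11. 5625.0ms @ 6 + 468.75ms (1/2)
12. 6093.75ms @ 13/2 + 468.75ms (1/2)
13. 6562.5ms @ 7 + 468.75ms (1/2)
14. 7031.25ms @ 15/2 + 1406.25ms (3/2)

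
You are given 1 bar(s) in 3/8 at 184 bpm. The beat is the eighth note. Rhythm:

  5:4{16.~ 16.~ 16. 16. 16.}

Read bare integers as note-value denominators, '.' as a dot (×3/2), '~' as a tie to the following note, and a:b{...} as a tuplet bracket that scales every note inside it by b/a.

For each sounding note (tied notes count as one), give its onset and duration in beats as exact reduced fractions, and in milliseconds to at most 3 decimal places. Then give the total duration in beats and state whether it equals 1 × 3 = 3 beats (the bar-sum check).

1) 0.0ms=0b +586.957ms=9/5b
2) 586.957ms=9/5b +195.652ms=3/5b
3) 782.609ms=12/5b +195.652ms=3/5b
Σ=3b of 3 (184bpm 3/8) — PASS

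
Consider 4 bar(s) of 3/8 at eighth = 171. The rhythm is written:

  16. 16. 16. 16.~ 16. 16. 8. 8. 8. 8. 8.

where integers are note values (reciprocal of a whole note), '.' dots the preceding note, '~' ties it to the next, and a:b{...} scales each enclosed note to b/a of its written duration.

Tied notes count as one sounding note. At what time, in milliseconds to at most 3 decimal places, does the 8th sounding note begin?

note 8 onset = 15/2b = 2631.579ms

1. 0.0ms @ 0 + 263.158ms (3/4)
2. 263.158ms @ 3/4 + 263.158ms (3/4)
3. 526.316ms @ 3/2 + 263.158ms (3/4)
4. 789.474ms @ 9/4 + 526.316ms (3/2)
5. 1315.789ms @ 15/4 + 263.158ms (3/4)
6. 1578.947ms @ 9/2 + 526.316ms (3/2)
7. 2105.263ms @ 6 + 526.316ms (3/2)
8. 2631.579ms @ 15/2 + 526.316ms (3/2)
9. 3157.895ms @ 9 + 526.316ms (3/2)
10. 3684.211ms @ 21/2 + 526.316ms (3/2)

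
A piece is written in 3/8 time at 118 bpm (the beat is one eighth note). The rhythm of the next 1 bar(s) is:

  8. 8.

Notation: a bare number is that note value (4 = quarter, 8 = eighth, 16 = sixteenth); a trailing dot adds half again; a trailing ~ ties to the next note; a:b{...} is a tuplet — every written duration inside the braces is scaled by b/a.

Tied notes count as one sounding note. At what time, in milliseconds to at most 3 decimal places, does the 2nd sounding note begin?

note 2 onset = 3/2b = 762.712ms

1. 0.0ms @ 0 + 762.712ms (3/2)
2. 762.712ms @ 3/2 + 762.712ms (3/2)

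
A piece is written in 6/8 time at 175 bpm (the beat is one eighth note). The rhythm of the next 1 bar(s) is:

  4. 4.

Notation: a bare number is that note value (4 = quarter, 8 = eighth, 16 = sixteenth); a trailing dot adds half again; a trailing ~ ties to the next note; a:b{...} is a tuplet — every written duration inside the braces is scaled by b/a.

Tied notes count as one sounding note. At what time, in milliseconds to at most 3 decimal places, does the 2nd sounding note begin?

note 2 onset = 3b = 1028.571ms

1. 0.0ms @ 0 + 1028.571ms (3)
2. 1028.571ms @ 3 + 1028.571ms (3)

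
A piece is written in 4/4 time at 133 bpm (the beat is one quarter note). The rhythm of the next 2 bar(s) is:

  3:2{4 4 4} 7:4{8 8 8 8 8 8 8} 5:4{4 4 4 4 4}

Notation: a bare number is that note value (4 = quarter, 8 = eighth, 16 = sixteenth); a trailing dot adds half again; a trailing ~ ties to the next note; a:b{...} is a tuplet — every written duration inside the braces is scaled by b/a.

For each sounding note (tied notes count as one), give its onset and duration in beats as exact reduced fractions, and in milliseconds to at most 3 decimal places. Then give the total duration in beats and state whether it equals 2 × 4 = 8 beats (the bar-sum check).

1) 0.0ms=0b +300.752ms=2/3b
2) 300.752ms=2/3b +300.752ms=2/3b
3) 601.504ms=4/3b +300.752ms=2/3b
4) 902.256ms=2b +128.894ms=2/7b
5) 1031.149ms=16/7b +128.894ms=2/7b
6) 1160.043ms=18/7b +128.894ms=2/7b
7) 1288.937ms=20/7b +128.894ms=2/7b
8) 1417.83ms=22/7b +128.894ms=2/7b
9) 1546.724ms=24/7b +128.894ms=2/7b
10) 1675.618ms=26/7b +128.894ms=2/7b
11) 1804.511ms=4b +360.902ms=4/5b
12) 2165.414ms=24/5b +360.902ms=4/5b
13) 2526.316ms=28/5b +360.902ms=4/5b
14) 2887.218ms=32/5b +360.902ms=4/5b
15) 3248.12ms=36/5b +360.902ms=4/5b
Σ=8b of 8 (133bpm 4/4) — PASS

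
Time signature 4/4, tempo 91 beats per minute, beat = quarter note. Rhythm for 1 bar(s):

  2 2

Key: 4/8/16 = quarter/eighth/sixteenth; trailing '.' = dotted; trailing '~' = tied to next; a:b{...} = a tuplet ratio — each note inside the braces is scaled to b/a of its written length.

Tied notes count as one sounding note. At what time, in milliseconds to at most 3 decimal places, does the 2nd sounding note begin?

note 2 onset = 2b = 1318.681ms

1. 0.0ms @ 0 + 1318.681ms (2)
2. 1318.681ms @ 2 + 1318.681ms (2)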